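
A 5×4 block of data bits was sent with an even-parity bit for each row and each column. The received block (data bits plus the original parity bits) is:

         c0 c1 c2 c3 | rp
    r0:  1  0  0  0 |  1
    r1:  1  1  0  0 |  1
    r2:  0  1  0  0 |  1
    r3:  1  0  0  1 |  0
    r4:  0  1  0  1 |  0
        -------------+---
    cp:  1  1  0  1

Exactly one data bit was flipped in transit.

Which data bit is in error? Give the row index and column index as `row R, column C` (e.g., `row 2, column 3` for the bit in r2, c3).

Recompute each row's even parity and compare to rp:
  r0: data parity 1, sent rp 1 → ok
  r1: data parity 0, sent rp 1 → mismatch
  r2: data parity 1, sent rp 1 → ok
  r3: data parity 0, sent rp 0 → ok
  r4: data parity 0, sent rp 0 → ok
Recompute each column's even parity and compare to cp:
  c0: data parity 1, sent cp 1 → ok
  c1: data parity 1, sent cp 1 → ok
  c2: data parity 0, sent cp 0 → ok
  c3: data parity 0, sent cp 1 → mismatch
Exactly one row (r1) and one column (c3) fail → the flipped bit is at their intersection.

row 1, column 3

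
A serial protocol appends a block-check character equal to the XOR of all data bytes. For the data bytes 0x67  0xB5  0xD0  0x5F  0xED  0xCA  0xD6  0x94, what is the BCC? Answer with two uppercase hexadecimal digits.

38

XOR the bytes together:
  start with 0x67
  0x67 ⊕ 0xB5 = 0xD2
  0xD2 ⊕ 0xD0 = 0x02
  0x02 ⊕ 0x5F = 0x5D
  0x5D ⊕ 0xED = 0xB0
  0xB0 ⊕ 0xCA = 0x7A
  0x7A ⊕ 0xD6 = 0xAC
  0xAC ⊕ 0x94 = 0x38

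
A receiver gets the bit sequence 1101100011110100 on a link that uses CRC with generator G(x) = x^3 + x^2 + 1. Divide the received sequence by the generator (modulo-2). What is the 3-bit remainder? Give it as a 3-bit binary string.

Modulo-2 division of 1101100011110100 by 1101:
  pos 0: 1101 XOR 1101 = 0000
  pos 4: 1000 XOR 1101 = 0101
  pos 5: 1011 XOR 1101 = 0110
  pos 6: 1101 XOR 1101 = 0000
  pos 10: 1101 XOR 1101 = 0000
Remainder = 000 (zero — the frame passes the CRC check).

000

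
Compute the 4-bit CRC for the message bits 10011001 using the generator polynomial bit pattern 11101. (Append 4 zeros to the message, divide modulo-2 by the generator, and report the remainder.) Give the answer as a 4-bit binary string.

0011

Append 4 zeros: 100110010000. Divide by 11101 (XOR where the leading bit is 1):
  pos 0: 10011 XOR 11101 = 01110
  pos 1: 11100 XOR 11101 = 00001
  pos 5: 10100 XOR 11101 = 01001
  pos 6: 10010 XOR 11101 = 01111
  pos 7: 11110 XOR 11101 = 00011
Remainder (last 4 bits) = 0011. This is the CRC / FCS.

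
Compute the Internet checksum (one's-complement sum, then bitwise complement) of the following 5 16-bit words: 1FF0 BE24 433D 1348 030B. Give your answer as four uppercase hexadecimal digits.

One's-complement addition (fold any carry out of bit 15 back into bit 0):
  0x1FF0 + 0xBE24 = 0x0DE14
  0xDE14 + 0x433D = 0x12151 → wrap carry → 0x2152
  0x2152 + 0x1348 = 0x0349A
  0x349A + 0x030B = 0x037A5
One's-complement sum = 0x37A5.
Checksum = ~0x37A5 & 0xFFFF = 0xC85A.

C85A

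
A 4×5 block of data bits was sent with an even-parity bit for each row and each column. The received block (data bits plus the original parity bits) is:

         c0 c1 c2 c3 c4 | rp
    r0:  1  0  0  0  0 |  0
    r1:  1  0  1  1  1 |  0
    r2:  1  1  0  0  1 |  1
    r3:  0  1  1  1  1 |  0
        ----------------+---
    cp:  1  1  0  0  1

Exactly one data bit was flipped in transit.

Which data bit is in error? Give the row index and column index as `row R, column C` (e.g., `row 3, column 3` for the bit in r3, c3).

Recompute each row's even parity and compare to rp:
  r0: data parity 1, sent rp 0 → mismatch
  r1: data parity 0, sent rp 0 → ok
  r2: data parity 1, sent rp 1 → ok
  r3: data parity 0, sent rp 0 → ok
Recompute each column's even parity and compare to cp:
  c0: data parity 1, sent cp 1 → ok
  c1: data parity 0, sent cp 1 → mismatch
  c2: data parity 0, sent cp 0 → ok
  c3: data parity 0, sent cp 0 → ok
  c4: data parity 1, sent cp 1 → ok
Exactly one row (r0) and one column (c1) fail → the flipped bit is at their intersection.

row 0, column 1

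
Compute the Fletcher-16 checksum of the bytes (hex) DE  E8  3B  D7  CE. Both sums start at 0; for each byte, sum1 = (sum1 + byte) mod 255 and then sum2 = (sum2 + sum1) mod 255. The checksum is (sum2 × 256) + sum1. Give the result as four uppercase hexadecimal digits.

2EA9

Running sums (mod 255):
  after byte 0 (DE): sum1=222, sum2=222
  after byte 1 (E8): sum1=199, sum2=166
  after byte 2 (3B): sum1=3, sum2=169
  after byte 3 (D7): sum1=218, sum2=132
  after byte 4 (CE): sum1=169, sum2=46
Checksum = sum2·256 + sum1 = 46·256 + 169 = 11945 = 0x2EA9.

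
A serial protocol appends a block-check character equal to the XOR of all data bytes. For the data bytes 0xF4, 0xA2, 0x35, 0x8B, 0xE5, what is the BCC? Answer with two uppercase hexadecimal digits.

XOR the bytes together:
  start with 0xF4
  0xF4 ⊕ 0xA2 = 0x56
  0x56 ⊕ 0x35 = 0x63
  0x63 ⊕ 0x8B = 0xE8
  0xE8 ⊕ 0xE5 = 0x0D

0D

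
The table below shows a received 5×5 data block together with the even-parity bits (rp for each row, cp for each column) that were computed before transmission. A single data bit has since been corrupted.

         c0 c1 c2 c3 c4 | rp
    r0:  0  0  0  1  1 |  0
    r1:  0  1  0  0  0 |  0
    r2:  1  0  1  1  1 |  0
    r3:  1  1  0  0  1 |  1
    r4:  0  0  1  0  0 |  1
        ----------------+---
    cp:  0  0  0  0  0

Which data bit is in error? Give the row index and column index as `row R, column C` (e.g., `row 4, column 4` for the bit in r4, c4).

Recompute each row's even parity and compare to rp:
  r0: data parity 0, sent rp 0 → ok
  r1: data parity 1, sent rp 0 → mismatch
  r2: data parity 0, sent rp 0 → ok
  r3: data parity 1, sent rp 1 → ok
  r4: data parity 1, sent rp 1 → ok
Recompute each column's even parity and compare to cp:
  c0: data parity 0, sent cp 0 → ok
  c1: data parity 0, sent cp 0 → ok
  c2: data parity 0, sent cp 0 → ok
  c3: data parity 0, sent cp 0 → ok
  c4: data parity 1, sent cp 0 → mismatch
Exactly one row (r1) and one column (c4) fail → the flipped bit is at their intersection.

row 1, column 4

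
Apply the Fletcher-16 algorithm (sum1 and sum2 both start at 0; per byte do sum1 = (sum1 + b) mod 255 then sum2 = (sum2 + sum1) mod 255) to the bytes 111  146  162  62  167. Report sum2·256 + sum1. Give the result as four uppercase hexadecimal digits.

838A

Running sums (mod 255):
  after byte 0 (111): sum1=111, sum2=111
  after byte 1 (146): sum1=2, sum2=113
  after byte 2 (162): sum1=164, sum2=22
  after byte 3 (62): sum1=226, sum2=248
  after byte 4 (167): sum1=138, sum2=131
Checksum = sum2·256 + sum1 = 131·256 + 138 = 33674 = 0x838A.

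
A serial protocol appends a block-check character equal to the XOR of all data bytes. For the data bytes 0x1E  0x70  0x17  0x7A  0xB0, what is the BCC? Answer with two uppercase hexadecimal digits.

XOR the bytes together:
  start with 0x1E
  0x1E ⊕ 0x70 = 0x6E
  0x6E ⊕ 0x17 = 0x79
  0x79 ⊕ 0x7A = 0x03
  0x03 ⊕ 0xB0 = 0xB3

B3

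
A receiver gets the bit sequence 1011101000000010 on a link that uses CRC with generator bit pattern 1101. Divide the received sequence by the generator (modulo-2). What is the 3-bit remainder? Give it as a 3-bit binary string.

110

Modulo-2 division of 1011101000000010 by 1101:
  pos 0: 1011 XOR 1101 = 0110
  pos 1: 1101 XOR 1101 = 0000
  pos 6: 1000 XOR 1101 = 0101
  pos 7: 1010 XOR 1101 = 0111
  pos 8: 1110 XOR 1101 = 0011
  pos 10: 1100 XOR 1101 = 0001
Remainder = 110 (nonzero — an error is detected).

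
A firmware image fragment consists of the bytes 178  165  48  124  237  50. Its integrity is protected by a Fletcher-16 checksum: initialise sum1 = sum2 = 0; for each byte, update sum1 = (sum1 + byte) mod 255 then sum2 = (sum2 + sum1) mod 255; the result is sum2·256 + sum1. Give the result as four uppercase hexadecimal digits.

Running sums (mod 255):
  after byte 0 (178): sum1=178, sum2=178
  after byte 1 (165): sum1=88, sum2=11
  after byte 2 (48): sum1=136, sum2=147
  after byte 3 (124): sum1=5, sum2=152
  after byte 4 (237): sum1=242, sum2=139
  after byte 5 (50): sum1=37, sum2=176
Checksum = sum2·256 + sum1 = 176·256 + 37 = 45093 = 0xB025.

B025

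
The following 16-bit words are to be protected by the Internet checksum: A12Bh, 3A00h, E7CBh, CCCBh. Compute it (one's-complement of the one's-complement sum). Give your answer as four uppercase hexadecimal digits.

703C

One's-complement addition (fold any carry out of bit 15 back into bit 0):
  0xA12B + 0x3A00 = 0x0DB2B
  0xDB2B + 0xE7CB = 0x1C2F6 → wrap carry → 0xC2F7
  0xC2F7 + 0xCCCB = 0x18FC2 → wrap carry → 0x8FC3
One's-complement sum = 0x8FC3.
Checksum = ~0x8FC3 & 0xFFFF = 0x703C.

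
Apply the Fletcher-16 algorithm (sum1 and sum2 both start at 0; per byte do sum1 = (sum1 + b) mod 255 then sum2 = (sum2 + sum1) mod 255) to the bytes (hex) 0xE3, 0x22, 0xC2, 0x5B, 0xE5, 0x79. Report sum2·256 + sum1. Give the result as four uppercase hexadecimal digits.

6483

Running sums (mod 255):
  after byte 0 (0xE3): sum1=227, sum2=227
  after byte 1 (0x22): sum1=6, sum2=233
  after byte 2 (0xC2): sum1=200, sum2=178
  after byte 3 (0x5B): sum1=36, sum2=214
  after byte 4 (0xE5): sum1=10, sum2=224
  after byte 5 (0x79): sum1=131, sum2=100
Checksum = sum2·256 + sum1 = 100·256 + 131 = 25731 = 0x6483.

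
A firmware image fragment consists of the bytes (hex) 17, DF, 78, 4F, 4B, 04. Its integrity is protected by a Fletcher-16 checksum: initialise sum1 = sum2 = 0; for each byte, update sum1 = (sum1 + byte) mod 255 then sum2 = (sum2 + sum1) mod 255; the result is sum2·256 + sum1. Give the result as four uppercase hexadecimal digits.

Running sums (mod 255):
  after byte 0 (17): sum1=23, sum2=23
  after byte 1 (DF): sum1=246, sum2=14
  after byte 2 (78): sum1=111, sum2=125
  after byte 3 (4F): sum1=190, sum2=60
  after byte 4 (4B): sum1=10, sum2=70
  after byte 5 (04): sum1=14, sum2=84
Checksum = sum2·256 + sum1 = 84·256 + 14 = 21518 = 0x540E.

540E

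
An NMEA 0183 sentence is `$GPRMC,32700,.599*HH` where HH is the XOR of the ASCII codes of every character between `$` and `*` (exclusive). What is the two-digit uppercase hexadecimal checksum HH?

66

XOR the ASCII codes of the payload characters:
  'G' = 0x47 → acc = 0x47
  'P' = 0x50 → acc = 0x17
  'R' = 0x52 → acc = 0x45
  'M' = 0x4D → acc = 0x08
  'C' = 0x43 → acc = 0x4B
  ',' = 0x2C → acc = 0x67
  '3' = 0x33 → acc = 0x54
  '2' = 0x32 → acc = 0x66
  '7' = 0x37 → acc = 0x51
  '0' = 0x30 → acc = 0x61
  '0' = 0x30 → acc = 0x51
  ',' = 0x2C → acc = 0x7D
  '.' = 0x2E → acc = 0x53
  '5' = 0x35 → acc = 0x66
  '9' = 0x39 → acc = 0x5F
  '9' = 0x39 → acc = 0x66
Checksum = 0x66.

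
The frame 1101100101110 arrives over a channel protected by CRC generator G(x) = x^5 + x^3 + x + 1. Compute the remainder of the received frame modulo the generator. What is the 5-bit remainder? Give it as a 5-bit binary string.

00000

Modulo-2 division of 1101100101110 by 101011:
  pos 0: 110110 XOR 101011 = 011101
  pos 1: 111010 XOR 101011 = 010001
  pos 2: 100011 XOR 101011 = 001000
  pos 4: 100001 XOR 101011 = 001010
  pos 6: 101011 XOR 101011 = 000000
Remainder = 00000 (zero — the frame passes the CRC check).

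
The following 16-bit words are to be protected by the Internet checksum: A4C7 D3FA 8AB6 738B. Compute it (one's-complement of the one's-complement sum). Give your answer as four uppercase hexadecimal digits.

88FB

One's-complement addition (fold any carry out of bit 15 back into bit 0):
  0xA4C7 + 0xD3FA = 0x178C1 → wrap carry → 0x78C2
  0x78C2 + 0x8AB6 = 0x10378 → wrap carry → 0x0379
  0x0379 + 0x738B = 0x07704
One's-complement sum = 0x7704.
Checksum = ~0x7704 & 0xFFFF = 0x88FB.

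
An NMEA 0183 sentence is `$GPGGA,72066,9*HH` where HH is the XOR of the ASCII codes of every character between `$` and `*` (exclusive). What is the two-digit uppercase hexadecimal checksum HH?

XOR the ASCII codes of the payload characters:
  'G' = 0x47 → acc = 0x47
  'P' = 0x50 → acc = 0x17
  'G' = 0x47 → acc = 0x50
  'G' = 0x47 → acc = 0x17
  'A' = 0x41 → acc = 0x56
  ',' = 0x2C → acc = 0x7A
  '7' = 0x37 → acc = 0x4D
  '2' = 0x32 → acc = 0x7F
  '0' = 0x30 → acc = 0x4F
  '6' = 0x36 → acc = 0x79
  '6' = 0x36 → acc = 0x4F
  ',' = 0x2C → acc = 0x63
  '9' = 0x39 → acc = 0x5A
Checksum = 0x5A.

5A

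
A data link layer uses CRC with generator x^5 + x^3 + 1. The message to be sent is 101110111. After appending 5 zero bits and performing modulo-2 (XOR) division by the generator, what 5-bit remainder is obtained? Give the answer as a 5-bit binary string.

00010

Append 5 zeros: 10111011100000. Divide by 101001 (XOR where the leading bit is 1):
  pos 0: 101110 XOR 101001 = 000111
  pos 3: 111111 XOR 101001 = 010110
  pos 4: 101100 XOR 101001 = 000101
  pos 7: 101000 XOR 101001 = 000001
Remainder (last 5 bits) = 00010. This is the CRC / FCS.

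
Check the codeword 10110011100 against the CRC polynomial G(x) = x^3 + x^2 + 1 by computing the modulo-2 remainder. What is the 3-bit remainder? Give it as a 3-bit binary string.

Modulo-2 division of 10110011100 by 1101:
  pos 0: 1011 XOR 1101 = 0110
  pos 1: 1100 XOR 1101 = 0001
  pos 4: 1011 XOR 1101 = 0110
  pos 5: 1101 XOR 1101 = 0000
Remainder = 000 (zero — the frame passes the CRC check).

000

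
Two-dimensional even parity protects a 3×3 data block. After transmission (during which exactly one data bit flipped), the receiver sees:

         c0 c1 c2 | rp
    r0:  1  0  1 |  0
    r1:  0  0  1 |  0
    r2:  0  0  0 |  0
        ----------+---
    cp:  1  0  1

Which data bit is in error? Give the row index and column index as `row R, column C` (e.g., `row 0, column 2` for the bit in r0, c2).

row 1, column 2

Recompute each row's even parity and compare to rp:
  r0: data parity 0, sent rp 0 → ok
  r1: data parity 1, sent rp 0 → mismatch
  r2: data parity 0, sent rp 0 → ok
Recompute each column's even parity and compare to cp:
  c0: data parity 1, sent cp 1 → ok
  c1: data parity 0, sent cp 0 → ok
  c2: data parity 0, sent cp 1 → mismatch
Exactly one row (r1) and one column (c2) fail → the flipped bit is at their intersection.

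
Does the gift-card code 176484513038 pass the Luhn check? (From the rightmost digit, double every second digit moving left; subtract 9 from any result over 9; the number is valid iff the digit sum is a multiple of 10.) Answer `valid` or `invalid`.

From the right, keep odd positions and double even positions (subtract 9 from any doubled value over 9):
  doubled (positions 2,4,...): 6 6 1 7 3 2 → sum 25
  kept (positions 1,3,...): 8 0 1 4 4 7 → sum 24
Total = 49.
49 mod 10 = 9, so the number is invalid.

invalid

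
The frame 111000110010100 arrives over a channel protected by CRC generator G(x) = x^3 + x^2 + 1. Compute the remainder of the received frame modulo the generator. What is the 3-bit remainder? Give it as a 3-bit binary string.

100

Modulo-2 division of 111000110010100 by 1101:
  pos 0: 1110 XOR 1101 = 0011
  pos 2: 1100 XOR 1101 = 0001
  pos 5: 1110 XOR 1101 = 0011
  pos 7: 1101 XOR 1101 = 0000
Remainder = 100 (nonzero — an error is detected).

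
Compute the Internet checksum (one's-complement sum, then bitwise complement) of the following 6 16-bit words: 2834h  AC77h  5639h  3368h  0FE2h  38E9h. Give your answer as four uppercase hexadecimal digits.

58E7

One's-complement addition (fold any carry out of bit 15 back into bit 0):
  0x2834 + 0xAC77 = 0x0D4AB
  0xD4AB + 0x5639 = 0x12AE4 → wrap carry → 0x2AE5
  0x2AE5 + 0x3368 = 0x05E4D
  0x5E4D + 0x0FE2 = 0x06E2F
  0x6E2F + 0x38E9 = 0x0A718
One's-complement sum = 0xA718.
Checksum = ~0xA718 & 0xFFFF = 0x58E7.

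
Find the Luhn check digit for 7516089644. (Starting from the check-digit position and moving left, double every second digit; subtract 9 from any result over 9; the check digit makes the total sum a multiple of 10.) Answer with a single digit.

Partial digits right→left: 4 4 6 9 8 0 6 1 5 7
Double every second digit counting from the check-digit position (so the 1st, 3rd, 5th, ... of the partial from the right).
  doubled (with −9 where >9): 8 3 7 3 1 → sum 22
  kept as-is: 4 9 0 1 7 → sum 21
Total = 22 + 21 = 43.
Check digit = (10 − (43 mod 10)) mod 10 = 7.

7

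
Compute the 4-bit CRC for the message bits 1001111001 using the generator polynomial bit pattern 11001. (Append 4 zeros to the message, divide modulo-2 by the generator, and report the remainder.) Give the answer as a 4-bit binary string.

Append 4 zeros: 10011110010000. Divide by 11001 (XOR where the leading bit is 1):
  pos 0: 10011 XOR 11001 = 01010
  pos 1: 10101 XOR 11001 = 01100
  pos 2: 11001 XOR 11001 = 00000
  pos 9: 10000 XOR 11001 = 01001
Remainder (last 4 bits) = 1001. This is the CRC / FCS.

1001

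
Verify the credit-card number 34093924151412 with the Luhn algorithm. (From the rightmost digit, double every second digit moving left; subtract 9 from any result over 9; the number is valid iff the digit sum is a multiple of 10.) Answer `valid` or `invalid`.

invalid

From the right, keep odd positions and double even positions (subtract 9 from any doubled value over 9):
  doubled (positions 2,4,...): 2 2 2 4 6 0 6 → sum 22
  kept (positions 1,3,...): 2 4 5 4 9 9 4 → sum 37
Total = 59.
59 mod 10 = 9, so the number is invalid.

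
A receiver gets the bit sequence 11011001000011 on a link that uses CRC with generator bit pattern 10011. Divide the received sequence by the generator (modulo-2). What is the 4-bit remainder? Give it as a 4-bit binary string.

Modulo-2 division of 11011001000011 by 10011:
  pos 0: 11011 XOR 10011 = 01000
  pos 1: 10000 XOR 10011 = 00011
  pos 4: 11010 XOR 10011 = 01001
  pos 5: 10010 XOR 10011 = 00001
  pos 9: 10011 XOR 10011 = 00000
Remainder = 0000 (zero — the frame passes the CRC check).

0000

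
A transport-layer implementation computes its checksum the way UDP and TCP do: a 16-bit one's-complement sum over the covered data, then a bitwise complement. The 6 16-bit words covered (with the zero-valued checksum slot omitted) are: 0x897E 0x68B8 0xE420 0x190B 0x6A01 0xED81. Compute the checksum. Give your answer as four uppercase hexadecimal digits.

One's-complement addition (fold any carry out of bit 15 back into bit 0):
  0x897E + 0x68B8 = 0x0F236
  0xF236 + 0xE420 = 0x1D656 → wrap carry → 0xD657
  0xD657 + 0x190B = 0x0EF62
  0xEF62 + 0x6A01 = 0x15963 → wrap carry → 0x5964
  0x5964 + 0xED81 = 0x146E5 → wrap carry → 0x46E6
One's-complement sum = 0x46E6.
Checksum = ~0x46E6 & 0xFFFF = 0xB919.

B919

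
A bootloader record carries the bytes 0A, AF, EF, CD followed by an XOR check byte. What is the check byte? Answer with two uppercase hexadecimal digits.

XOR the bytes together:
  start with 0x0A
  0x0A ⊕ 0xAF = 0xA5
  0xA5 ⊕ 0xEF = 0x4A
  0x4A ⊕ 0xCD = 0x87

87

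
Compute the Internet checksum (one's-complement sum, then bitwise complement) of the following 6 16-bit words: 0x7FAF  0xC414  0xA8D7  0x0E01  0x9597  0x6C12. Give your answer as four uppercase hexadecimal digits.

03B9

One's-complement addition (fold any carry out of bit 15 back into bit 0):
  0x7FAF + 0xC414 = 0x143C3 → wrap carry → 0x43C4
  0x43C4 + 0xA8D7 = 0x0EC9B
  0xEC9B + 0x0E01 = 0x0FA9C
  0xFA9C + 0x9597 = 0x19033 → wrap carry → 0x9034
  0x9034 + 0x6C12 = 0x0FC46
One's-complement sum = 0xFC46.
Checksum = ~0xFC46 & 0xFFFF = 0x03B9.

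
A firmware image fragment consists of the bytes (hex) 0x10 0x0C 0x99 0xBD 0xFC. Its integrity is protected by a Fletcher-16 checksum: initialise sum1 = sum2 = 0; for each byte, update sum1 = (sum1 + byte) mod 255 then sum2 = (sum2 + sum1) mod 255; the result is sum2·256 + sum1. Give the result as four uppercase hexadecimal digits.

Running sums (mod 255):
  after byte 0 (0x10): sum1=16, sum2=16
  after byte 1 (0x0C): sum1=28, sum2=44
  after byte 2 (0x99): sum1=181, sum2=225
  after byte 3 (0xBD): sum1=115, sum2=85
  after byte 4 (0xFC): sum1=112, sum2=197
Checksum = sum2·256 + sum1 = 197·256 + 112 = 50544 = 0xC570.

C570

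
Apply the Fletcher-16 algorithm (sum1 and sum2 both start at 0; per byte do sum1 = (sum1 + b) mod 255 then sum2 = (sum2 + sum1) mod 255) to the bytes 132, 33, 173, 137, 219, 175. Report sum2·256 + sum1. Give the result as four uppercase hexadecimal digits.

7B68

Running sums (mod 255):
  after byte 0 (132): sum1=132, sum2=132
  after byte 1 (33): sum1=165, sum2=42
  after byte 2 (173): sum1=83, sum2=125
  after byte 3 (137): sum1=220, sum2=90
  after byte 4 (219): sum1=184, sum2=19
  after byte 5 (175): sum1=104, sum2=123
Checksum = sum2·256 + sum1 = 123·256 + 104 = 31592 = 0x7B68.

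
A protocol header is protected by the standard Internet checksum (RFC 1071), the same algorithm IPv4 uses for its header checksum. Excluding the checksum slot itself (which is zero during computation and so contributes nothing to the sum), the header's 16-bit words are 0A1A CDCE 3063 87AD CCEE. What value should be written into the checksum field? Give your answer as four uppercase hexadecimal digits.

One's-complement addition (fold any carry out of bit 15 back into bit 0):
  0x0A1A + 0xCDCE = 0x0D7E8
  0xD7E8 + 0x3063 = 0x1084B → wrap carry → 0x084C
  0x084C + 0x87AD = 0x08FF9
  0x8FF9 + 0xCCEE = 0x15CE7 → wrap carry → 0x5CE8
One's-complement sum = 0x5CE8.
Checksum = ~0x5CE8 & 0xFFFF = 0xA317.

A317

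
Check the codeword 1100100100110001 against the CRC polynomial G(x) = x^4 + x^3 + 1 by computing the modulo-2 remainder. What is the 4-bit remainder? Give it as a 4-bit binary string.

Modulo-2 division of 1100100100110001 by 11001:
  pos 0: 11001 XOR 11001 = 00000
  pos 7: 10011 XOR 11001 = 01010
  pos 8: 10100 XOR 11001 = 01101
  pos 9: 11010 XOR 11001 = 00011
Remainder = 1101 (nonzero — an error is detected).

1101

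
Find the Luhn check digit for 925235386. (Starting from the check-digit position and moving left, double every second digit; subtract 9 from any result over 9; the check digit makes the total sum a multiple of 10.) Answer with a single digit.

Partial digits right→left: 6 8 3 5 3 2 5 2 9
Double every second digit counting from the check-digit position (so the 1st, 3rd, 5th, ... of the partial from the right).
  doubled (with −9 where >9): 3 6 6 1 9 → sum 25
  kept as-is: 8 5 2 2 → sum 17
Total = 25 + 17 = 42.
Check digit = (10 − (42 mod 10)) mod 10 = 8.

8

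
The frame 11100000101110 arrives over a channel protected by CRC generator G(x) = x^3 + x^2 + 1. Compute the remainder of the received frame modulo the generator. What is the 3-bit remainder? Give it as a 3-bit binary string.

Modulo-2 division of 11100000101110 by 1101:
  pos 0: 1110 XOR 1101 = 0011
  pos 2: 1100 XOR 1101 = 0001
  pos 5: 1001 XOR 1101 = 0100
  pos 6: 1000 XOR 1101 = 0101
  pos 7: 1011 XOR 1101 = 0110
  pos 8: 1101 XOR 1101 = 0000
Remainder = 010 (nonzero — an error is detected).

010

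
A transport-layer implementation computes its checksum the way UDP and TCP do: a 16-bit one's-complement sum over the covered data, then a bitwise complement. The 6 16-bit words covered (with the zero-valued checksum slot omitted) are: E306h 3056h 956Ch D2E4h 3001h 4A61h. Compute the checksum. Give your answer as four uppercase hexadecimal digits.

One's-complement addition (fold any carry out of bit 15 back into bit 0):
  0xE306 + 0x3056 = 0x1135C → wrap carry → 0x135D
  0x135D + 0x956C = 0x0A8C9
  0xA8C9 + 0xD2E4 = 0x17BAD → wrap carry → 0x7BAE
  0x7BAE + 0x3001 = 0x0ABAF
  0xABAF + 0x4A61 = 0x0F610
One's-complement sum = 0xF610.
Checksum = ~0xF610 & 0xFFFF = 0x09EF.

09EF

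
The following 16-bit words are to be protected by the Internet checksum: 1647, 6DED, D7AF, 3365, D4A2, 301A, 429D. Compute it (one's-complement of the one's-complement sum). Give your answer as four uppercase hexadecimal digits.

295C

One's-complement addition (fold any carry out of bit 15 back into bit 0):
  0x1647 + 0x6DED = 0x08434
  0x8434 + 0xD7AF = 0x15BE3 → wrap carry → 0x5BE4
  0x5BE4 + 0x3365 = 0x08F49
  0x8F49 + 0xD4A2 = 0x163EB → wrap carry → 0x63EC
  0x63EC + 0x301A = 0x09406
  0x9406 + 0x429D = 0x0D6A3
One's-complement sum = 0xD6A3.
Checksum = ~0xD6A3 & 0xFFFF = 0x295C.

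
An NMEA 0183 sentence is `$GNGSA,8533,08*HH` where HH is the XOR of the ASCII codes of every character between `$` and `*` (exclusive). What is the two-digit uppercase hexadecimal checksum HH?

XOR the ASCII codes of the payload characters:
  'G' = 0x47 → acc = 0x47
  'N' = 0x4E → acc = 0x09
  'G' = 0x47 → acc = 0x4E
  'S' = 0x53 → acc = 0x1D
  'A' = 0x41 → acc = 0x5C
  ',' = 0x2C → acc = 0x70
  '8' = 0x38 → acc = 0x48
  '5' = 0x35 → acc = 0x7D
  '3' = 0x33 → acc = 0x4E
  '3' = 0x33 → acc = 0x7D
  ',' = 0x2C → acc = 0x51
  '0' = 0x30 → acc = 0x61
  '8' = 0x38 → acc = 0x59
Checksum = 0x59.

59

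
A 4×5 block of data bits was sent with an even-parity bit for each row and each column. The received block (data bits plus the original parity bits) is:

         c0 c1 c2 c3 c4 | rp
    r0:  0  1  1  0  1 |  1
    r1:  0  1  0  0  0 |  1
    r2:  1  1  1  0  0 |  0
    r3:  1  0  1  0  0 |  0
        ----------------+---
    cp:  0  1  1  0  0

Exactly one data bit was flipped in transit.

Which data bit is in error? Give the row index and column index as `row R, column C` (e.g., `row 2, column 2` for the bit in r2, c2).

Recompute each row's even parity and compare to rp:
  r0: data parity 1, sent rp 1 → ok
  r1: data parity 1, sent rp 1 → ok
  r2: data parity 1, sent rp 0 → mismatch
  r3: data parity 0, sent rp 0 → ok
Recompute each column's even parity and compare to cp:
  c0: data parity 0, sent cp 0 → ok
  c1: data parity 1, sent cp 1 → ok
  c2: data parity 1, sent cp 1 → ok
  c3: data parity 0, sent cp 0 → ok
  c4: data parity 1, sent cp 0 → mismatch
Exactly one row (r2) and one column (c4) fail → the flipped bit is at their intersection.

row 2, column 4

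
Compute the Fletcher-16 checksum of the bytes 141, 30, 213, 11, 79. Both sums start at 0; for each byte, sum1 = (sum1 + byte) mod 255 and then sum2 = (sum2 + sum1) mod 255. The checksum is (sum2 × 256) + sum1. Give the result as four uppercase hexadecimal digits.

Running sums (mod 255):
  after byte 0 (141): sum1=141, sum2=141
  after byte 1 (30): sum1=171, sum2=57
  after byte 2 (213): sum1=129, sum2=186
  after byte 3 (11): sum1=140, sum2=71
  after byte 4 (79): sum1=219, sum2=35
Checksum = sum2·256 + sum1 = 35·256 + 219 = 9179 = 0x23DB.

23DB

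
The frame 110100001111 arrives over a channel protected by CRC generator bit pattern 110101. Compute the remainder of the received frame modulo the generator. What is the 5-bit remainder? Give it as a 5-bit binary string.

10000

Modulo-2 division of 110100001111 by 110101:
  pos 0: 110100 XOR 110101 = 000001
  pos 5: 100111 XOR 110101 = 010010
  pos 6: 100101 XOR 110101 = 010000
Remainder = 10000 (nonzero — an error is detected).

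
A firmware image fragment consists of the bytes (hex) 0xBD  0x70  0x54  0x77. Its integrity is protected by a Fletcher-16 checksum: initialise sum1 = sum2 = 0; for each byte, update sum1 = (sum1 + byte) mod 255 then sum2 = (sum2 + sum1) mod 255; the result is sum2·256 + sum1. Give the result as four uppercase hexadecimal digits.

Running sums (mod 255):
  after byte 0 (0xBD): sum1=189, sum2=189
  after byte 1 (0x70): sum1=46, sum2=235
  after byte 2 (0x54): sum1=130, sum2=110
  after byte 3 (0x77): sum1=249, sum2=104
Checksum = sum2·256 + sum1 = 104·256 + 249 = 26873 = 0x68F9.

68F9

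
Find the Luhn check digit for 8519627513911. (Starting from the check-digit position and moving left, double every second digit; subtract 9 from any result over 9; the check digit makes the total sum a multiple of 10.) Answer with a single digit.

5

Partial digits right→left: 1 1 9 3 1 5 7 2 6 9 1 5 8
Double every second digit counting from the check-digit position (so the 1st, 3rd, 5th, ... of the partial from the right).
  doubled (with −9 where >9): 2 9 2 5 3 2 7 → sum 30
  kept as-is: 1 3 5 2 9 5 → sum 25
Total = 30 + 25 = 55.
Check digit = (10 − (55 mod 10)) mod 10 = 5.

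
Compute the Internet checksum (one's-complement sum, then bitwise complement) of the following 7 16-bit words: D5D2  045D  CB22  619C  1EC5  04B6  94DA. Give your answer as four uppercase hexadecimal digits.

40BB

One's-complement addition (fold any carry out of bit 15 back into bit 0):
  0xD5D2 + 0x045D = 0x0DA2F
  0xDA2F + 0xCB22 = 0x1A551 → wrap carry → 0xA552
  0xA552 + 0x619C = 0x106EE → wrap carry → 0x06EF
  0x06EF + 0x1EC5 = 0x025B4
  0x25B4 + 0x04B6 = 0x02A6A
  0x2A6A + 0x94DA = 0x0BF44
One's-complement sum = 0xBF44.
Checksum = ~0xBF44 & 0xFFFF = 0x40BB.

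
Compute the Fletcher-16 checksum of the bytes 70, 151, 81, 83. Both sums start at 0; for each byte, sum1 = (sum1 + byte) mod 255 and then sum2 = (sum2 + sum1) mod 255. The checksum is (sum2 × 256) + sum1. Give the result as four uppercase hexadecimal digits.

D582

Running sums (mod 255):
  after byte 0 (70): sum1=70, sum2=70
  after byte 1 (151): sum1=221, sum2=36
  after byte 2 (81): sum1=47, sum2=83
  after byte 3 (83): sum1=130, sum2=213
Checksum = sum2·256 + sum1 = 213·256 + 130 = 54658 = 0xD582.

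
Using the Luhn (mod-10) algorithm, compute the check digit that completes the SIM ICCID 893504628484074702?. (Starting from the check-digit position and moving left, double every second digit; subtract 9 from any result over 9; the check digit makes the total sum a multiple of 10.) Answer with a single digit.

Partial digits right→left: 2 0 7 4 7 0 4 8 4 8 2 6 4 0 5 3 9 8
Double every second digit counting from the check-digit position (so the 1st, 3rd, 5th, ... of the partial from the right).
  doubled (with −9 where >9): 4 5 5 8 8 4 8 1 9 → sum 52
  kept as-is: 0 4 0 8 8 6 0 3 8 → sum 37
Total = 52 + 37 = 89.
Check digit = (10 − (89 mod 10)) mod 10 = 1.

1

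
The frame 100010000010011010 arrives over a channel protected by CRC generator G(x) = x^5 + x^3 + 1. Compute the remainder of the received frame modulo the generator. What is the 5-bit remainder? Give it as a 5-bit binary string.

11010

Modulo-2 division of 100010000010011010 by 101001:
  pos 0: 100010 XOR 101001 = 001011
  pos 2: 101100 XOR 101001 = 000101
  pos 5: 101001 XOR 101001 = 000000
Remainder = 11010 (nonzero — an error is detected).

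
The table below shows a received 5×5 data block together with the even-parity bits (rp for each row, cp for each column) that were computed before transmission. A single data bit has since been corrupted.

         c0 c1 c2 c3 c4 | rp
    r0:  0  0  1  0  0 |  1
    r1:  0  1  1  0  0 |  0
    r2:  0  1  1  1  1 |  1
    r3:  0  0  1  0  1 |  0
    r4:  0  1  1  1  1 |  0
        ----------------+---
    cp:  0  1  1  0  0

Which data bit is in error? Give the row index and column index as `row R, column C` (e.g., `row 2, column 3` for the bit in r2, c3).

row 2, column 4

Recompute each row's even parity and compare to rp:
  r0: data parity 1, sent rp 1 → ok
  r1: data parity 0, sent rp 0 → ok
  r2: data parity 0, sent rp 1 → mismatch
  r3: data parity 0, sent rp 0 → ok
  r4: data parity 0, sent rp 0 → ok
Recompute each column's even parity and compare to cp:
  c0: data parity 0, sent cp 0 → ok
  c1: data parity 1, sent cp 1 → ok
  c2: data parity 1, sent cp 1 → ok
  c3: data parity 0, sent cp 0 → ok
  c4: data parity 1, sent cp 0 → mismatch
Exactly one row (r2) and one column (c4) fail → the flipped bit is at their intersection.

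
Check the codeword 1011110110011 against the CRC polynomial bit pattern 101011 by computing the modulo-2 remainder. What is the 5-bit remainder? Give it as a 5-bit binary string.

00100

Modulo-2 division of 1011110110011 by 101011:
  pos 0: 101111 XOR 101011 = 000100
  pos 3: 100011 XOR 101011 = 001000
  pos 5: 100000 XOR 101011 = 001011
  pos 7: 101111 XOR 101011 = 000100
Remainder = 00100 (nonzero — an error is detected).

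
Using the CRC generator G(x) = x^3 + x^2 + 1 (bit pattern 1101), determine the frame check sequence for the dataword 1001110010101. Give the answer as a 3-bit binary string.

Append 3 zeros: 1001110010101000. Divide by 1101 (XOR where the leading bit is 1):
  pos 0: 1001 XOR 1101 = 0100
  pos 1: 1001 XOR 1101 = 0100
  pos 2: 1001 XOR 1101 = 0100
  pos 3: 1000 XOR 1101 = 0101
  pos 4: 1010 XOR 1101 = 0111
  pos 5: 1111 XOR 1101 = 0010
  pos 7: 1001 XOR 1101 = 0100
  pos 8: 1000 XOR 1101 = 0101
  pos 9: 1011 XOR 1101 = 0110
  pos 10: 1100 XOR 1101 = 0001
Remainder (last 3 bits) = 100. This is the CRC / FCS.

100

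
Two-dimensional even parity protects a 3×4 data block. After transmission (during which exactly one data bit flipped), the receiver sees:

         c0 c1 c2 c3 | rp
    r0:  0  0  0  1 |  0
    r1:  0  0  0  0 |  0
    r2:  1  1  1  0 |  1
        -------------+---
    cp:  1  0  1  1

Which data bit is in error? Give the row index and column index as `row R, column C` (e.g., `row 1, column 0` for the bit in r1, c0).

row 0, column 1

Recompute each row's even parity and compare to rp:
  r0: data parity 1, sent rp 0 → mismatch
  r1: data parity 0, sent rp 0 → ok
  r2: data parity 1, sent rp 1 → ok
Recompute each column's even parity and compare to cp:
  c0: data parity 1, sent cp 1 → ok
  c1: data parity 1, sent cp 0 → mismatch
  c2: data parity 1, sent cp 1 → ok
  c3: data parity 1, sent cp 1 → ok
Exactly one row (r0) and one column (c1) fail → the flipped bit is at their intersection.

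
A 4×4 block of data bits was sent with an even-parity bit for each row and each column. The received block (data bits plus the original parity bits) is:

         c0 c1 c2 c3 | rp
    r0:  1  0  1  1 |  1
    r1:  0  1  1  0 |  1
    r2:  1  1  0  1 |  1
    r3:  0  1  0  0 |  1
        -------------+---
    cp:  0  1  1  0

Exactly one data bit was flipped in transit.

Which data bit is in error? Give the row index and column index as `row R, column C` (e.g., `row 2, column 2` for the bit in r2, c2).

row 1, column 2

Recompute each row's even parity and compare to rp:
  r0: data parity 1, sent rp 1 → ok
  r1: data parity 0, sent rp 1 → mismatch
  r2: data parity 1, sent rp 1 → ok
  r3: data parity 1, sent rp 1 → ok
Recompute each column's even parity and compare to cp:
  c0: data parity 0, sent cp 0 → ok
  c1: data parity 1, sent cp 1 → ok
  c2: data parity 0, sent cp 1 → mismatch
  c3: data parity 0, sent cp 0 → ok
Exactly one row (r1) and one column (c2) fail → the flipped bit is at their intersection.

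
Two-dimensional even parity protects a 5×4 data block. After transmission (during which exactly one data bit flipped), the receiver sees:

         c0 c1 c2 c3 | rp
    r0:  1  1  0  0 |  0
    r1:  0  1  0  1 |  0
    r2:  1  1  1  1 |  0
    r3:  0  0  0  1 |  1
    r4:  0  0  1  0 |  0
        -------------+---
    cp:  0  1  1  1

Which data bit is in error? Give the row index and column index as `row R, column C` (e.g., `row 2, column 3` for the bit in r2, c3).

row 4, column 2

Recompute each row's even parity and compare to rp:
  r0: data parity 0, sent rp 0 → ok
  r1: data parity 0, sent rp 0 → ok
  r2: data parity 0, sent rp 0 → ok
  r3: data parity 1, sent rp 1 → ok
  r4: data parity 1, sent rp 0 → mismatch
Recompute each column's even parity and compare to cp:
  c0: data parity 0, sent cp 0 → ok
  c1: data parity 1, sent cp 1 → ok
  c2: data parity 0, sent cp 1 → mismatch
  c3: data parity 1, sent cp 1 → ok
Exactly one row (r4) and one column (c2) fail → the flipped bit is at their intersection.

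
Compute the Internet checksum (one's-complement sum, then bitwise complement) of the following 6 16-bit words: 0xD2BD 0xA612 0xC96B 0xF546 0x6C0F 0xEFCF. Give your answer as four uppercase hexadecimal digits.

One's-complement addition (fold any carry out of bit 15 back into bit 0):
  0xD2BD + 0xA612 = 0x178CF → wrap carry → 0x78D0
  0x78D0 + 0xC96B = 0x1423B → wrap carry → 0x423C
  0x423C + 0xF546 = 0x13782 → wrap carry → 0x3783
  0x3783 + 0x6C0F = 0x0A392
  0xA392 + 0xEFCF = 0x19361 → wrap carry → 0x9362
One's-complement sum = 0x9362.
Checksum = ~0x9362 & 0xFFFF = 0x6C9D.

6C9D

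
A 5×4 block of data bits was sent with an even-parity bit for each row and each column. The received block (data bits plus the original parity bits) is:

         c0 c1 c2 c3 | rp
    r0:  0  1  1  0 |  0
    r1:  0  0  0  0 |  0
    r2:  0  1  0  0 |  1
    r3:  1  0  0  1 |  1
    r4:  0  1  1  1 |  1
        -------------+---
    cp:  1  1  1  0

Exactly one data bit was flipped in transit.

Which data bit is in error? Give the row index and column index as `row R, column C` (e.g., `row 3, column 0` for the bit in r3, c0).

row 3, column 2

Recompute each row's even parity and compare to rp:
  r0: data parity 0, sent rp 0 → ok
  r1: data parity 0, sent rp 0 → ok
  r2: data parity 1, sent rp 1 → ok
  r3: data parity 0, sent rp 1 → mismatch
  r4: data parity 1, sent rp 1 → ok
Recompute each column's even parity and compare to cp:
  c0: data parity 1, sent cp 1 → ok
  c1: data parity 1, sent cp 1 → ok
  c2: data parity 0, sent cp 1 → mismatch
  c3: data parity 0, sent cp 0 → ok
Exactly one row (r3) and one column (c2) fail → the flipped bit is at their intersection.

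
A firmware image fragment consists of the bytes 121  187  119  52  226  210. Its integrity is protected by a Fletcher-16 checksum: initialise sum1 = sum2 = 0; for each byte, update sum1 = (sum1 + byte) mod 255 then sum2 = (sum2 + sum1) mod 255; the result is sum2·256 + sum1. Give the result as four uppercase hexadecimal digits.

Running sums (mod 255):
  after byte 0 (121): sum1=121, sum2=121
  after byte 1 (187): sum1=53, sum2=174
  after byte 2 (119): sum1=172, sum2=91
  after byte 3 (52): sum1=224, sum2=60
  after byte 4 (226): sum1=195, sum2=0
  after byte 5 (210): sum1=150, sum2=150
Checksum = sum2·256 + sum1 = 150·256 + 150 = 38550 = 0x9696.

9696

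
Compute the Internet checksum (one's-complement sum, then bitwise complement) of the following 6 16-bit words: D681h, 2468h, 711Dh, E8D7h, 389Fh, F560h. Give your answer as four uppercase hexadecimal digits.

7D20

One's-complement addition (fold any carry out of bit 15 back into bit 0):
  0xD681 + 0x2468 = 0x0FAE9
  0xFAE9 + 0x711D = 0x16C06 → wrap carry → 0x6C07
  0x6C07 + 0xE8D7 = 0x154DE → wrap carry → 0x54DF
  0x54DF + 0x389F = 0x08D7E
  0x8D7E + 0xF560 = 0x182DE → wrap carry → 0x82DF
One's-complement sum = 0x82DF.
Checksum = ~0x82DF & 0xFFFF = 0x7D20.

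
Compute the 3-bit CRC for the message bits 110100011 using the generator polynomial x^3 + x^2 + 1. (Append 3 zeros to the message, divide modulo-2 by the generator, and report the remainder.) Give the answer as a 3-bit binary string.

010

Append 3 zeros: 110100011000. Divide by 1101 (XOR where the leading bit is 1):
  pos 0: 1101 XOR 1101 = 0000
  pos 7: 1100 XOR 1101 = 0001
Remainder (last 3 bits) = 010. This is the CRC / FCS.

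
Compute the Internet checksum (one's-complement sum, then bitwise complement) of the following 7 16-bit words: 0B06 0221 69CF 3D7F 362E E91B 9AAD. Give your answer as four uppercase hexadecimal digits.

9192

One's-complement addition (fold any carry out of bit 15 back into bit 0):
  0x0B06 + 0x0221 = 0x00D27
  0x0D27 + 0x69CF = 0x076F6
  0x76F6 + 0x3D7F = 0x0B475
  0xB475 + 0x362E = 0x0EAA3
  0xEAA3 + 0xE91B = 0x1D3BE → wrap carry → 0xD3BF
  0xD3BF + 0x9AAD = 0x16E6C → wrap carry → 0x6E6D
One's-complement sum = 0x6E6D.
Checksum = ~0x6E6D & 0xFFFF = 0x9192.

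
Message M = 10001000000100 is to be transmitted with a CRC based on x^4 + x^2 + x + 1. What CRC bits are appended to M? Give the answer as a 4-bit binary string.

Append 4 zeros: 100010000001000000. Divide by 10111 (XOR where the leading bit is 1):
  pos 0: 10001 XOR 10111 = 00110
  pos 2: 11000 XOR 10111 = 01111
  pos 3: 11110 XOR 10111 = 01001
  pos 4: 10010 XOR 10111 = 00101
  pos 6: 10100 XOR 10111 = 00011
  pos 9: 11100 XOR 10111 = 01011
  pos 10: 10110 XOR 10111 = 00001
Remainder (last 4 bits) = 1000. This is the CRC / FCS.

1000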